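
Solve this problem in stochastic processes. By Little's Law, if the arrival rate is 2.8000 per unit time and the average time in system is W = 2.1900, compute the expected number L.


Little's Law: L = lambda * W
= 2.8000 * 2.1900
= 6.1320

6.1320


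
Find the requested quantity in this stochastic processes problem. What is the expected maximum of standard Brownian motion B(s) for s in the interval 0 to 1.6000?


E(max B(s)) = sqrt(2t/pi)
= sqrt(2*1.6000/pi)
= sqrt(1.0186)
= 1.0093

1.0093


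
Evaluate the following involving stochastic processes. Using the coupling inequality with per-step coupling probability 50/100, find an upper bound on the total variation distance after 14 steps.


TV distance bound <= (1-delta)^n
= (1 - 0.5000)^14
= 0.5000^14
= 6.1035e-05

6.1035e-05


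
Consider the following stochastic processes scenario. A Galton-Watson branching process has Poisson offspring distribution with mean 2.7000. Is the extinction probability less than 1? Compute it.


Since mu = 2.7000 > 1, extinction prob q < 1.
Solve s = exp(mu*(s-1)) iteratively.
q = 0.0844

0.0844


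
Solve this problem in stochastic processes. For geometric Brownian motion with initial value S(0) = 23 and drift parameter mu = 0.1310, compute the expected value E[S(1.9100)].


E[S(t)] = S(0) * exp(mu * t)
= 23 * exp(0.1310 * 1.9100)
= 23 * 1.2843
= 29.5388

29.5388


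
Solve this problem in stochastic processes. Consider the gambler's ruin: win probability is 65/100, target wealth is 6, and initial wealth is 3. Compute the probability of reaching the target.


Gambler's ruin formula:
r = q/p = 0.3500/0.6500 = 0.5385
P(win) = (1 - r^i)/(1 - r^N)
= (1 - 0.5385^3)/(1 - 0.5385^6)
= 0.8650

0.8650


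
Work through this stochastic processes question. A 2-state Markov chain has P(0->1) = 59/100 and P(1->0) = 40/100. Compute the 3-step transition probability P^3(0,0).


Computing P^3 by matrix multiplication.
P = [[0.4100, 0.5900], [0.4000, 0.6000]]
After raising P to the power 3:
P^3(0,0) = 0.4040

0.4040


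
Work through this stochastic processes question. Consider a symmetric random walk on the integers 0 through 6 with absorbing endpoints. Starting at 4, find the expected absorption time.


For symmetric RW on 0,...,N with absorbing barriers, E(i) = i*(N-i)
E(4) = 4 * 2 = 8

8


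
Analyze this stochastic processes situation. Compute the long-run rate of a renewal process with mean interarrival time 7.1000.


Long-run renewal rate = 1/E(X)
= 1/7.1000
= 0.1408

0.1408


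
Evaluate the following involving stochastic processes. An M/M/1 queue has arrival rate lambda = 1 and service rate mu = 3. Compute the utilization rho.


rho = lambda/mu
= 1/3
= 0.3333

0.3333


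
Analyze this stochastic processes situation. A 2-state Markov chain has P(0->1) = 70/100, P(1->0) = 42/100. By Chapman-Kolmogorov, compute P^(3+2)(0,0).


P^5 = P^3 * P^2
Computing via matrix multiplication of the transition matrix.
Entry (0,0) of P^5 = 0.3750

0.3750


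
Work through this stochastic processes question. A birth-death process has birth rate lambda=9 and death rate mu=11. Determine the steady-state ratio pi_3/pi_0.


For birth-death process, pi_n/pi_0 = (lambda/mu)^n
= (9/11)^3
= 0.5477

0.5477


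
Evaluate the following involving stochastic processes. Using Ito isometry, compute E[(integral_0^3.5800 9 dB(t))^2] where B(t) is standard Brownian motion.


By Ito isometry: E[(int f dB)^2] = int f^2 dt
= 9^2 * 3.5800
= 81 * 3.5800 = 289.9800

289.9800


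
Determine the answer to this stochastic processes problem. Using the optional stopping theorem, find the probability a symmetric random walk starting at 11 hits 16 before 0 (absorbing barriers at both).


By optional stopping theorem: E(M at tau) = M(0) = 11
P(hit 16)*16 + P(hit 0)*0 = 11
P(hit 16) = (11 - 0)/(16 - 0) = 11/16 = 0.6875

0.6875


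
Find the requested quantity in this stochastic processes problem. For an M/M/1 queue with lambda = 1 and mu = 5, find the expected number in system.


rho = 1/5 = 0.2000
L = rho/(1-rho)
= 0.2000/0.8000
= 0.2500

0.2500


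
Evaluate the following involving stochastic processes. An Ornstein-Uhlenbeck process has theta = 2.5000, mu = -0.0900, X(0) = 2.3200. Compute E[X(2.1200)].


E[X(t)] = mu + (X(0) - mu)*exp(-theta*t)
= -0.0900 + (2.3200 - -0.0900)*exp(-2.5000*2.1200)
= -0.0900 + 2.4100 * 0.0050
= -0.0780

-0.0780


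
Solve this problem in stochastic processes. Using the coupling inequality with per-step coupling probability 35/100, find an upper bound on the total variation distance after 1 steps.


TV distance bound <= (1-delta)^n
= (1 - 0.3500)^1
= 0.6500^1
= 0.6500

0.6500


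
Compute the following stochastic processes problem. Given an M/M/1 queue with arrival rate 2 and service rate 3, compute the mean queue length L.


rho = 2/3 = 0.6667
L = rho/(1-rho)
= 0.6667/0.3333
= 2.0000

2.0000


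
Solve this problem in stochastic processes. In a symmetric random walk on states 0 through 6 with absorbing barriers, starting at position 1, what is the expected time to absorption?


For symmetric RW on 0,...,N with absorbing barriers, E(i) = i*(N-i)
E(1) = 1 * 5 = 5

5


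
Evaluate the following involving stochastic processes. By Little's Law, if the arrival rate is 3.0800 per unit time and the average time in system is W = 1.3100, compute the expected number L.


Little's Law: L = lambda * W
= 3.0800 * 1.3100
= 4.0348

4.0348


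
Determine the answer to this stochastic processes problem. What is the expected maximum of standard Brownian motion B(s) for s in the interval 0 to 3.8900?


E(max B(s)) = sqrt(2t/pi)
= sqrt(2*3.8900/pi)
= sqrt(2.4765)
= 1.5737

1.5737


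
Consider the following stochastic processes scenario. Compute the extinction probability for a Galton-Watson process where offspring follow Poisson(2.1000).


Since mu = 2.1000 > 1, extinction prob q < 1.
Solve s = exp(mu*(s-1)) iteratively.
q = 0.1779

0.1779


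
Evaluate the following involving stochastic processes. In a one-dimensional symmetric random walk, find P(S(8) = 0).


P(S(8) = 0) = C(8,4) / 4^4
= 70 / 256
= 0.2734

0.2734


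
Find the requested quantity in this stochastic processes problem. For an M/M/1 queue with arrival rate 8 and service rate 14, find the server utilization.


rho = lambda/mu
= 8/14
= 0.5714

0.5714


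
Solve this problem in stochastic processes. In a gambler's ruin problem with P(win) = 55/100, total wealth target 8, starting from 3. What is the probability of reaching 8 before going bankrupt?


Gambler's ruin formula:
r = q/p = 0.4500/0.5500 = 0.8182
P(win) = (1 - r^i)/(1 - r^N)
= (1 - 0.8182^3)/(1 - 0.8182^8)
= 0.5659

0.5659


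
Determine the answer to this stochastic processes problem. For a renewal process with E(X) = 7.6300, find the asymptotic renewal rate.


Long-run renewal rate = 1/E(X)
= 1/7.6300
= 0.1311

0.1311


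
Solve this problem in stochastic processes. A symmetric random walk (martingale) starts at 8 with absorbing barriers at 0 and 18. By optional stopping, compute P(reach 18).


By optional stopping theorem: E(M at tau) = M(0) = 8
P(hit 18)*18 + P(hit 0)*0 = 8
P(hit 18) = (8 - 0)/(18 - 0) = 4/9 = 0.4444

0.4444


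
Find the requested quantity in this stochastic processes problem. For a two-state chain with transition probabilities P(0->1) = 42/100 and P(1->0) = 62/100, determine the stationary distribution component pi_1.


Stationary distribution: pi_0 = p10/(p01+p10), pi_1 = p01/(p01+p10)
p01 = 0.4200, p10 = 0.6200
pi_1 = 0.4038

0.4038


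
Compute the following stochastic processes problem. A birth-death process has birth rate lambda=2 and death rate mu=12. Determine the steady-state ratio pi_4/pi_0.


For birth-death process, pi_n/pi_0 = (lambda/mu)^n
= (2/12)^4
= 7.7160e-04

7.7160e-04


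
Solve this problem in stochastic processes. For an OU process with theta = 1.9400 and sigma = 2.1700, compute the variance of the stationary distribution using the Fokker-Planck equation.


Stationary variance = sigma^2 / (2*theta)
= 2.1700^2 / (2*1.9400)
= 4.7089 / 3.8800
= 1.2136

1.2136


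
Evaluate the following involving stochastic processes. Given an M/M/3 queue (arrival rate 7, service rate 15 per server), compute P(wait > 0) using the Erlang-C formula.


a = lambda/mu = 0.4667
rho = a/c = 0.1556
Erlang-C formula applied:
C(c,a) = 0.0126

0.0126


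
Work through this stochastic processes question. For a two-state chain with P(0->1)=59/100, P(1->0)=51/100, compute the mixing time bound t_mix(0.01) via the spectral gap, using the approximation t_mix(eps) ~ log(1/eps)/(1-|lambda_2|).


lambda_2 = |1 - p01 - p10| = |1 - 0.5900 - 0.5100| = 0.1000
t_mix ~ log(1/eps)/(1 - |lambda_2|)
= log(100)/(1 - 0.1000) = 4.6052/0.9000
= 5.1169

5.1169


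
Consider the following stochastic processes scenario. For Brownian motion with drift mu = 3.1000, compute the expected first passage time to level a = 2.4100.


Expected first passage time = a/mu
= 2.4100/3.1000
= 0.7774

0.7774


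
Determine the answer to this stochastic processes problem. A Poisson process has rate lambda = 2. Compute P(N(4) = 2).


P(N(t)=k) = (lambda*t)^k * exp(-lambda*t) / k!
lambda*t = 8
= 8^2 * exp(-8) / 2!
= 64 * 3.3546e-04 / 2
= 0.0107

0.0107


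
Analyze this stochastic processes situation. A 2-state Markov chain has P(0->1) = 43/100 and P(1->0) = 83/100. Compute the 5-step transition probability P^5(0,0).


Computing P^5 by matrix multiplication.
P = [[0.5700, 0.4300], [0.8300, 0.1700]]
After raising P to the power 5:
P^5(0,0) = 0.6583

0.6583


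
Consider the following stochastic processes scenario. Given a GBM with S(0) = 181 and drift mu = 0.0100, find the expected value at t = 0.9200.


E[S(t)] = S(0) * exp(mu * t)
= 181 * exp(0.0100 * 0.9200)
= 181 * 1.0092
= 182.6729

182.6729


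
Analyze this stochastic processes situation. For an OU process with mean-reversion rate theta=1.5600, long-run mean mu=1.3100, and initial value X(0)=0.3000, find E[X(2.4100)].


E[X(t)] = mu + (X(0) - mu)*exp(-theta*t)
= 1.3100 + (0.3000 - 1.3100)*exp(-1.5600*2.4100)
= 1.3100 + -1.0100 * 0.0233
= 1.2865

1.2865


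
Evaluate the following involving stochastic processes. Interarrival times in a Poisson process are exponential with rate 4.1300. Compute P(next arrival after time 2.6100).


P(X > t) = exp(-lambda * t)
= exp(-4.1300 * 2.6100)
= exp(-10.7793) = 2.0826e-05

2.0826e-05


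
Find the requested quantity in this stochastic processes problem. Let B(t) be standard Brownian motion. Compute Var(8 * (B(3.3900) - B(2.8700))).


Var(alpha*(B(t)-B(s))) = alpha^2 * (t-s)
= 8^2 * (3.3900 - 2.8700)
= 64 * 0.5200
= 33.2800

33.2800


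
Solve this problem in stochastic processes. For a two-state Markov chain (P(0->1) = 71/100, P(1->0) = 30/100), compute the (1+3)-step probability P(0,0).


P^4 = P^1 * P^3
Computing via matrix multiplication of the transition matrix.
Entry (0,0) of P^4 = 0.2970

0.2970


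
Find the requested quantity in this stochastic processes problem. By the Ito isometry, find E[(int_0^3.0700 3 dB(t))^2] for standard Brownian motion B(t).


By Ito isometry: E[(int f dB)^2] = int f^2 dt
= 3^2 * 3.0700
= 9 * 3.0700 = 27.6300

27.6300


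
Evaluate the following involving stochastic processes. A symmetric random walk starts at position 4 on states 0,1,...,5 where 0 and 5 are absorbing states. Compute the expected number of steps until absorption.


For symmetric RW on 0,...,N with absorbing barriers, E(i) = i*(N-i)
E(4) = 4 * 1 = 4

4


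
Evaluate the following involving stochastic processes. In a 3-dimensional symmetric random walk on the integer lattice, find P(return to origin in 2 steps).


P(return in 2 steps) = P(reverse first step) = 1/(2d)
= 1/6
= 0.1667

0.1667


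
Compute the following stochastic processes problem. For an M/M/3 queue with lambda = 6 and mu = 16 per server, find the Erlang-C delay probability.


a = lambda/mu = 0.3750
rho = a/c = 0.1250
Erlang-C formula applied:
C(c,a) = 0.0069

0.0069


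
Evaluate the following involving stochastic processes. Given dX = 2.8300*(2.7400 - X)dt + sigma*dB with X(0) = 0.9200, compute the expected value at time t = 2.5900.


E[X(t)] = mu + (X(0) - mu)*exp(-theta*t)
= 2.7400 + (0.9200 - 2.7400)*exp(-2.8300*2.5900)
= 2.7400 + -1.8200 * 6.5577e-04
= 2.7388

2.7388


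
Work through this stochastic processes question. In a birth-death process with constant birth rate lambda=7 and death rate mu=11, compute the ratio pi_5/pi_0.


For birth-death process, pi_n/pi_0 = (lambda/mu)^n
= (7/11)^5
= 0.1044

0.1044


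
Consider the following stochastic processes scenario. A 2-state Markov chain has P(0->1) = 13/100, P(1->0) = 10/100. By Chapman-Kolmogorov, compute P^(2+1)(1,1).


P^3 = P^2 * P^1
Computing via matrix multiplication of the transition matrix.
Entry (1,1) of P^3 = 0.7637

0.7637


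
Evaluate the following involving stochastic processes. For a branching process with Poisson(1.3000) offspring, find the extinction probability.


Since mu = 1.3000 > 1, extinction prob q < 1.
Solve s = exp(mu*(s-1)) iteratively.
q = 0.5770

0.5770


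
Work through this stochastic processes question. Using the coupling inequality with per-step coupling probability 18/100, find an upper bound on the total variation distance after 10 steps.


TV distance bound <= (1-delta)^n
= (1 - 0.1800)^10
= 0.8200^10
= 0.1374

0.1374


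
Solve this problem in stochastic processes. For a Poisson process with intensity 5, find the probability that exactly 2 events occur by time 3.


P(N(t)=k) = (lambda*t)^k * exp(-lambda*t) / k!
lambda*t = 15
= 15^2 * exp(-15) / 2!
= 225 * 3.0590e-07 / 2
= 3.4414e-05

3.4414e-05


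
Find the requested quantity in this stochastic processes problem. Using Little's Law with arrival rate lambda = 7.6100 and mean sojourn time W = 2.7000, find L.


Little's Law: L = lambda * W
= 7.6100 * 2.7000
= 20.5470

20.5470


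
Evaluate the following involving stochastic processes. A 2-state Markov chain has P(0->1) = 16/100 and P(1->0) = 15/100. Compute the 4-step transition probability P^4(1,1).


Computing P^4 by matrix multiplication.
P = [[0.8400, 0.1600], [0.1500, 0.8500]]
After raising P to the power 4:
P^4(1,1) = 0.6258

0.6258


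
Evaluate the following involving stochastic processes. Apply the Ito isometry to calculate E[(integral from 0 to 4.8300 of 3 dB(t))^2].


By Ito isometry: E[(int f dB)^2] = int f^2 dt
= 3^2 * 4.8300
= 9 * 4.8300 = 43.4700

43.4700


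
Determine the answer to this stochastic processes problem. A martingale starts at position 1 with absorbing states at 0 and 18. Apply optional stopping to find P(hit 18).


By optional stopping theorem: E(M at tau) = M(0) = 1
P(hit 18)*18 + P(hit 0)*0 = 1
P(hit 18) = (1 - 0)/(18 - 0) = 1/18 = 0.0556

0.0556


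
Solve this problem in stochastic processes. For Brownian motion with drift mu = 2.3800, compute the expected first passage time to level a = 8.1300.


Expected first passage time = a/mu
= 8.1300/2.3800
= 3.4160

3.4160


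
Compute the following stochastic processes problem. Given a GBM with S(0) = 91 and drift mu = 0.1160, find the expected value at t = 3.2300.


E[S(t)] = S(0) * exp(mu * t)
= 91 * exp(0.1160 * 3.2300)
= 91 * 1.4545
= 132.3619

132.3619


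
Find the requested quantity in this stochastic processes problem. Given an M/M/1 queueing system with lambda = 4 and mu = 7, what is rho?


rho = lambda/mu
= 4/7
= 0.5714

0.5714


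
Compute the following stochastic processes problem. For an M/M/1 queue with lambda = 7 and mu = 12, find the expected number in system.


rho = 7/12 = 0.5833
L = rho/(1-rho)
= 0.5833/0.4167
= 1.4000

1.4000


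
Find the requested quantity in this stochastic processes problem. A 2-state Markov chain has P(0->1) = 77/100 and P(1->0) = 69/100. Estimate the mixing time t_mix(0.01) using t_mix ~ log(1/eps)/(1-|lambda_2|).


lambda_2 = |1 - p01 - p10| = |1 - 0.7700 - 0.6900| = 0.4600
t_mix ~ log(1/eps)/(1 - |lambda_2|)
= log(100)/(1 - 0.4600) = 4.6052/0.5400
= 8.5281

8.5281


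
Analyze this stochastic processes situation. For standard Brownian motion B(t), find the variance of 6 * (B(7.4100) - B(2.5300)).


Var(alpha*(B(t)-B(s))) = alpha^2 * (t-s)
= 6^2 * (7.4100 - 2.5300)
= 36 * 4.8800
= 175.6800

175.6800


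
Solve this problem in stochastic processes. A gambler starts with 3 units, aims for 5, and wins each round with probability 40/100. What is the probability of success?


Gambler's ruin formula:
r = q/p = 0.6000/0.4000 = 1.5000
P(win) = (1 - r^i)/(1 - r^N)
= (1 - 1.5000^3)/(1 - 1.5000^5)
= 0.3602

0.3602


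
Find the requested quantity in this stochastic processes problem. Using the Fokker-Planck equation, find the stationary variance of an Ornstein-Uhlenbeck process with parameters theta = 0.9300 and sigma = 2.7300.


Stationary variance = sigma^2 / (2*theta)
= 2.7300^2 / (2*0.9300)
= 7.4529 / 1.8600
= 4.0069

4.0069


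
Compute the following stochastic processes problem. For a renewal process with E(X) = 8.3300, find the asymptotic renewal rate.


Long-run renewal rate = 1/E(X)
= 1/8.3300
= 0.1200

0.1200


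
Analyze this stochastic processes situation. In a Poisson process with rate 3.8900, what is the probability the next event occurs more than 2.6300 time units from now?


P(X > t) = exp(-lambda * t)
= exp(-3.8900 * 2.6300)
= exp(-10.2307) = 3.6047e-05

3.6047e-05


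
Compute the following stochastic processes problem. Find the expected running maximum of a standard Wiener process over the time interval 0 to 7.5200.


E(max B(s)) = sqrt(2t/pi)
= sqrt(2*7.5200/pi)
= sqrt(4.7874)
= 2.1880

2.1880


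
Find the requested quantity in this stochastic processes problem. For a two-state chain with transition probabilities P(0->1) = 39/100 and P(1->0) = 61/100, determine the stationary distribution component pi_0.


Stationary distribution: pi_0 = p10/(p01+p10), pi_1 = p01/(p01+p10)
p01 = 0.3900, p10 = 0.6100
pi_0 = 0.6100

0.6100


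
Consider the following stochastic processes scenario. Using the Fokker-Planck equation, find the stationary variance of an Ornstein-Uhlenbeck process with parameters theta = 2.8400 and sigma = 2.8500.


Stationary variance = sigma^2 / (2*theta)
= 2.8500^2 / (2*2.8400)
= 8.1225 / 5.6800
= 1.4300

1.4300


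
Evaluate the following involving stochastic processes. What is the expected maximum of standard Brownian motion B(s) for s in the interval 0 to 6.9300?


E(max B(s)) = sqrt(2t/pi)
= sqrt(2*6.9300/pi)
= sqrt(4.4118)
= 2.1004

2.1004


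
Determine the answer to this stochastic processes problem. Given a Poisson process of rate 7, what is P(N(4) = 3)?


P(N(t)=k) = (lambda*t)^k * exp(-lambda*t) / k!
lambda*t = 28
= 28^3 * exp(-28) / 3!
= 21952 * 6.9144e-13 / 6
= 2.5297e-09

2.5297e-09


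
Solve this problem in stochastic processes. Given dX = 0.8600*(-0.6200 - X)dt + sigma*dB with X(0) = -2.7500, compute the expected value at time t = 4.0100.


E[X(t)] = mu + (X(0) - mu)*exp(-theta*t)
= -0.6200 + (-2.7500 - -0.6200)*exp(-0.8600*4.0100)
= -0.6200 + -2.1300 * 0.0318
= -0.6877

-0.6877


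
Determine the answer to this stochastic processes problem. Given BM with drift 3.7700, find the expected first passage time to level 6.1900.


Expected first passage time = a/mu
= 6.1900/3.7700
= 1.6419

1.6419


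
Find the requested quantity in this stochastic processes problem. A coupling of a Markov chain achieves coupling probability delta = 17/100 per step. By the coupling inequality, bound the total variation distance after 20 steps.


TV distance bound <= (1-delta)^n
= (1 - 0.1700)^20
= 0.8300^20
= 0.0241

0.0241


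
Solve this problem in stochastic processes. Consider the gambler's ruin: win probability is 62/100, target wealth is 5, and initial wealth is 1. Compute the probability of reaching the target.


Gambler's ruin formula:
r = q/p = 0.3800/0.6200 = 0.6129
P(win) = (1 - r^i)/(1 - r^N)
= (1 - 0.6129^1)/(1 - 0.6129^5)
= 0.4237

0.4237


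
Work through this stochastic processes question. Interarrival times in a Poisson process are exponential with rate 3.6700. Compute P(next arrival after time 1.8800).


P(X > t) = exp(-lambda * t)
= exp(-3.6700 * 1.8800)
= exp(-6.8996) = 0.0010

0.0010


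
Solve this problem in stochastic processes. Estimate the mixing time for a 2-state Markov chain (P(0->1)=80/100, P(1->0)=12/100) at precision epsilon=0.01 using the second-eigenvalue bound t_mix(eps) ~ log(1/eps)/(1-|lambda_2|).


lambda_2 = |1 - p01 - p10| = |1 - 0.8000 - 0.1200| = 0.0800
t_mix ~ log(1/eps)/(1 - |lambda_2|)
= log(100)/(1 - 0.0800) = 4.6052/0.9200
= 5.0056

5.0056


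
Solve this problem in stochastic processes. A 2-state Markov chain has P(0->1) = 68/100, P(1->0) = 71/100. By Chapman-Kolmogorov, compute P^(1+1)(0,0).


P^2 = P^1 * P^1
Computing via matrix multiplication of the transition matrix.
Entry (0,0) of P^2 = 0.5852

0.5852


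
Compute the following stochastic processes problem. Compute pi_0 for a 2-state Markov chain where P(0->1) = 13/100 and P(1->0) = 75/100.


Stationary distribution: pi_0 = p10/(p01+p10), pi_1 = p01/(p01+p10)
p01 = 0.1300, p10 = 0.7500
pi_0 = 0.8523

0.8523


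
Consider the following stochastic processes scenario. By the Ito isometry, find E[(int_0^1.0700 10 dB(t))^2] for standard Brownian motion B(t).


By Ito isometry: E[(int f dB)^2] = int f^2 dt
= 10^2 * 1.0700
= 100 * 1.0700 = 107.0000

107.0000


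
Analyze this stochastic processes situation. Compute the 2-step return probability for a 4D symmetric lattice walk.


P(return in 2 steps) = P(reverse first step) = 1/(2d)
= 1/8
= 0.1250

0.1250


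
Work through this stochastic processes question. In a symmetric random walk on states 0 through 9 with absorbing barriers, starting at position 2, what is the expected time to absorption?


For symmetric RW on 0,...,N with absorbing barriers, E(i) = i*(N-i)
E(2) = 2 * 7 = 14

14


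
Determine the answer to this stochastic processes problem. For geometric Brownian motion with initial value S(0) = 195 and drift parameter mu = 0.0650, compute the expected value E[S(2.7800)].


E[S(t)] = S(0) * exp(mu * t)
= 195 * exp(0.0650 * 2.7800)
= 195 * 1.1981
= 233.6209

233.6209


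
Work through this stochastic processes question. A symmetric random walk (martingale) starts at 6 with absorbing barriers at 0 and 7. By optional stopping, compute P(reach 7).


By optional stopping theorem: E(M at tau) = M(0) = 6
P(hit 7)*7 + P(hit 0)*0 = 6
P(hit 7) = (6 - 0)/(7 - 0) = 6/7 = 0.8571

0.8571


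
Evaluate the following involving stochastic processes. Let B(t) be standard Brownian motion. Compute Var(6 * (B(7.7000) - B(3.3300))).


Var(alpha*(B(t)-B(s))) = alpha^2 * (t-s)
= 6^2 * (7.7000 - 3.3300)
= 36 * 4.3700
= 157.3200

157.3200


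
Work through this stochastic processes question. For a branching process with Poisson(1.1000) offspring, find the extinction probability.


Since mu = 1.1000 > 1, extinction prob q < 1.
Solve s = exp(mu*(s-1)) iteratively.
q = 0.8239

0.8239


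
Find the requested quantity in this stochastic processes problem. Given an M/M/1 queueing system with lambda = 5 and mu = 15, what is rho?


rho = lambda/mu
= 5/15
= 0.3333

0.3333


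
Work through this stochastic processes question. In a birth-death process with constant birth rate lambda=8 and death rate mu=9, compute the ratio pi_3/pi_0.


For birth-death process, pi_n/pi_0 = (lambda/mu)^n
= (8/9)^3
= 0.7023

0.7023


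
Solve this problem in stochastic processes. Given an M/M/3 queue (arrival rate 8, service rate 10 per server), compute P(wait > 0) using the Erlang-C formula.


a = lambda/mu = 0.8000
rho = a/c = 0.2667
Erlang-C formula applied:
C(c,a) = 0.0520

0.0520


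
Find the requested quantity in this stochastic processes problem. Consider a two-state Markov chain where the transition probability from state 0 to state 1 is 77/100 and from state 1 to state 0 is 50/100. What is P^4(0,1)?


Computing P^4 by matrix multiplication.
P = [[0.2300, 0.7700], [0.5000, 0.5000]]
After raising P to the power 4:
P^4(0,1) = 0.6031

0.6031


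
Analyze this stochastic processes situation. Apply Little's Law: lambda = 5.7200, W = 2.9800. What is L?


Little's Law: L = lambda * W
= 5.7200 * 2.9800
= 17.0456

17.0456


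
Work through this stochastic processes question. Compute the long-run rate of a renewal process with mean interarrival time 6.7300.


Long-run renewal rate = 1/E(X)
= 1/6.7300
= 0.1486

0.1486


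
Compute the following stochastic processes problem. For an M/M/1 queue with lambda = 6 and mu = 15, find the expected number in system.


rho = 6/15 = 0.4000
L = rho/(1-rho)
= 0.4000/0.6000
= 0.6667

0.6667


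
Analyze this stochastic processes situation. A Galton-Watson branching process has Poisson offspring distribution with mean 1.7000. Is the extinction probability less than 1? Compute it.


Since mu = 1.7000 > 1, extinction prob q < 1.
Solve s = exp(mu*(s-1)) iteratively.
q = 0.3088

0.3088


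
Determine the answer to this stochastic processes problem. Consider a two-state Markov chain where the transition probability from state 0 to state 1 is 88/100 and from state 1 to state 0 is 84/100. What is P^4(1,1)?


Computing P^4 by matrix multiplication.
P = [[0.1200, 0.8800], [0.8400, 0.1600]]
After raising P to the power 4:
P^4(1,1) = 0.6429

0.6429


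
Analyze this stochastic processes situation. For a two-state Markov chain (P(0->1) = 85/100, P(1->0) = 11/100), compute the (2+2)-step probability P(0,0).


P^4 = P^2 * P^2
Computing via matrix multiplication of the transition matrix.
Entry (0,0) of P^4 = 0.1146

0.1146


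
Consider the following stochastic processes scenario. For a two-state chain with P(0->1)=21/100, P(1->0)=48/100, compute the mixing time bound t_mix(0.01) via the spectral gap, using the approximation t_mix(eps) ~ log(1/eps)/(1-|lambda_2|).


lambda_2 = |1 - p01 - p10| = |1 - 0.2100 - 0.4800| = 0.3100
t_mix ~ log(1/eps)/(1 - |lambda_2|)
= log(100)/(1 - 0.3100) = 4.6052/0.6900
= 6.6742

6.6742


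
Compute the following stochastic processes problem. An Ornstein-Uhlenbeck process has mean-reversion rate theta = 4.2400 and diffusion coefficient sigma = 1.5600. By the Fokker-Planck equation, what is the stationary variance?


Stationary variance = sigma^2 / (2*theta)
= 1.5600^2 / (2*4.2400)
= 2.4336 / 8.4800
= 0.2870

0.2870


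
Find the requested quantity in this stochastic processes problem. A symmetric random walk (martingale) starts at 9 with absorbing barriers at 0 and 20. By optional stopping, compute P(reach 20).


By optional stopping theorem: E(M at tau) = M(0) = 9
P(hit 20)*20 + P(hit 0)*0 = 9
P(hit 20) = (9 - 0)/(20 - 0) = 9/20 = 0.4500

0.4500


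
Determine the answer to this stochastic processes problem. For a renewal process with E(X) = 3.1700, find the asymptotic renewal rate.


Long-run renewal rate = 1/E(X)
= 1/3.1700
= 0.3155

0.3155


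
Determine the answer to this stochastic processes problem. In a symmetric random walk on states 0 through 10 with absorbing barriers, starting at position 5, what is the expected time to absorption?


For symmetric RW on 0,...,N with absorbing barriers, E(i) = i*(N-i)
E(5) = 5 * 5 = 25

25


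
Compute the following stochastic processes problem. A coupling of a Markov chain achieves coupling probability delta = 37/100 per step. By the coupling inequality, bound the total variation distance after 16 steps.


TV distance bound <= (1-delta)^n
= (1 - 0.3700)^16
= 0.6300^16
= 6.1581e-04

6.1581e-04


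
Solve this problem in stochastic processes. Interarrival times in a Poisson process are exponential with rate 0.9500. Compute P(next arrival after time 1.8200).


P(X > t) = exp(-lambda * t)
= exp(-0.9500 * 1.8200)
= exp(-1.7290) = 0.1775

0.1775


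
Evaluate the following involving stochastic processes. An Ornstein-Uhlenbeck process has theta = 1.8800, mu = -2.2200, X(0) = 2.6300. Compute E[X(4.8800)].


E[X(t)] = mu + (X(0) - mu)*exp(-theta*t)
= -2.2200 + (2.6300 - -2.2200)*exp(-1.8800*4.8800)
= -2.2200 + 4.8500 * 1.0366e-04
= -2.2195

-2.2195


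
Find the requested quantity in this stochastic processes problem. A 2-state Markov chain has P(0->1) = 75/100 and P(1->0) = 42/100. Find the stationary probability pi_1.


Stationary distribution: pi_0 = p10/(p01+p10), pi_1 = p01/(p01+p10)
p01 = 0.7500, p10 = 0.4200
pi_1 = 0.6410

0.6410


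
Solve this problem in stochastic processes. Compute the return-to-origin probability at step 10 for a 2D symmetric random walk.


P = C(10,5)^2 / 4^10
= 252^2 / 1048576
= 63504 / 1048576
= 0.0606

0.0606


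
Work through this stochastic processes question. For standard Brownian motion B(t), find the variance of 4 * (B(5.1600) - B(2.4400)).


Var(alpha*(B(t)-B(s))) = alpha^2 * (t-s)
= 4^2 * (5.1600 - 2.4400)
= 16 * 2.7200
= 43.5200

43.5200


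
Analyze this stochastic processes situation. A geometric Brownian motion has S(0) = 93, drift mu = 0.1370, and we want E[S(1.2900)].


E[S(t)] = S(0) * exp(mu * t)
= 93 * exp(0.1370 * 1.2900)
= 93 * 1.1933
= 110.9777

110.9777


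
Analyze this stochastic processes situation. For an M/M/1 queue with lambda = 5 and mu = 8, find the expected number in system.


rho = 5/8 = 0.6250
L = rho/(1-rho)
= 0.6250/0.3750
= 1.6667

1.6667


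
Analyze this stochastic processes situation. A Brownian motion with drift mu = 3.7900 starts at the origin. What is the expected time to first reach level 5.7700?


Expected first passage time = a/mu
= 5.7700/3.7900
= 1.5224

1.5224


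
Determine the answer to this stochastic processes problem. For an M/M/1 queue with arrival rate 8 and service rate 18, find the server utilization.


rho = lambda/mu
= 8/18
= 0.4444

0.4444


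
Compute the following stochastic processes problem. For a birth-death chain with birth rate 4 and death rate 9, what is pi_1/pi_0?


For birth-death process, pi_n/pi_0 = (lambda/mu)^n
= (4/9)^1
= 0.4444

0.4444


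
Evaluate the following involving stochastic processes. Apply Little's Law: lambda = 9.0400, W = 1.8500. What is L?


Little's Law: L = lambda * W
= 9.0400 * 1.8500
= 16.7240

16.7240


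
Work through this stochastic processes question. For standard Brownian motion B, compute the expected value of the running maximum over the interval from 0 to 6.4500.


E(max B(s)) = sqrt(2t/pi)
= sqrt(2*6.4500/pi)
= sqrt(4.1062)
= 2.0264

2.0264


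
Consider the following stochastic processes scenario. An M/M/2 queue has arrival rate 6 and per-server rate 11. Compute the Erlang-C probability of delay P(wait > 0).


a = lambda/mu = 0.5455
rho = a/c = 0.2727
Erlang-C formula applied:
C(c,a) = 0.1169

0.1169


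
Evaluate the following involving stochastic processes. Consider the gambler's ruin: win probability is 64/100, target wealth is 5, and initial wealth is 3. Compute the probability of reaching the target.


Gambler's ruin formula:
r = q/p = 0.3600/0.6400 = 0.5625
P(win) = (1 - r^i)/(1 - r^N)
= (1 - 0.5625^3)/(1 - 0.5625^5)
= 0.8711

0.8711


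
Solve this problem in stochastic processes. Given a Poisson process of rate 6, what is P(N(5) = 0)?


P(N(t)=k) = (lambda*t)^k * exp(-lambda*t) / k!
lambda*t = 30
= 30^0 * exp(-30) / 0!
= 1 * 9.3576e-14 / 1
= 9.3576e-14

9.3576e-14


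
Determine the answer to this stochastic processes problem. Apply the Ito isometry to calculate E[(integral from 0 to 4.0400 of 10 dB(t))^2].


By Ito isometry: E[(int f dB)^2] = int f^2 dt
= 10^2 * 4.0400
= 100 * 4.0400 = 404.0000

404.0000


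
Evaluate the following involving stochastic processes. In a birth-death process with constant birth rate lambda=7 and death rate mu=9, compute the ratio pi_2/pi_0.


For birth-death process, pi_n/pi_0 = (lambda/mu)^n
= (7/9)^2
= 0.6049

0.6049


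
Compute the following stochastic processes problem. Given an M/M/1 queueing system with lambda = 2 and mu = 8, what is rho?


rho = lambda/mu
= 2/8
= 0.2500

0.2500


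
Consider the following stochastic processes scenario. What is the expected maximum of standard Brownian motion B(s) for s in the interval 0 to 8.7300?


E(max B(s)) = sqrt(2t/pi)
= sqrt(2*8.7300/pi)
= sqrt(5.5577)
= 2.3575

2.3575


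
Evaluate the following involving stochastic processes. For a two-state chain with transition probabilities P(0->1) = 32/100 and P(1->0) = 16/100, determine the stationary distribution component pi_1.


Stationary distribution: pi_0 = p10/(p01+p10), pi_1 = p01/(p01+p10)
p01 = 0.3200, p10 = 0.1600
pi_1 = 0.6667

0.6667


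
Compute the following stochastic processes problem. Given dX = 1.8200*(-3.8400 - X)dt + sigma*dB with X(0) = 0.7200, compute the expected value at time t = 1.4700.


E[X(t)] = mu + (X(0) - mu)*exp(-theta*t)
= -3.8400 + (0.7200 - -3.8400)*exp(-1.8200*1.4700)
= -3.8400 + 4.5600 * 0.0689
= -3.5259

-3.5259


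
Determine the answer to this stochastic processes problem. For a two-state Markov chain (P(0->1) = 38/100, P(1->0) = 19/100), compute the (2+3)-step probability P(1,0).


P^5 = P^2 * P^3
Computing via matrix multiplication of the transition matrix.
Entry (1,0) of P^5 = 0.3284

0.3284


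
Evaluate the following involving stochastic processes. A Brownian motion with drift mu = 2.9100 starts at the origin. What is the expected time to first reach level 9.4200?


Expected first passage time = a/mu
= 9.4200/2.9100
= 3.2371

3.2371


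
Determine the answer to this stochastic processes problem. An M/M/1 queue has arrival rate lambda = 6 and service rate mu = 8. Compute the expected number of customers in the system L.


rho = 6/8 = 0.7500
L = rho/(1-rho)
= 0.7500/0.2500
= 3.0000

3.0000


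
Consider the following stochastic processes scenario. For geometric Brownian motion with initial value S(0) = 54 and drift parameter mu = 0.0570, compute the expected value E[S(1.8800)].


E[S(t)] = S(0) * exp(mu * t)
= 54 * exp(0.0570 * 1.8800)
= 54 * 1.1131
= 60.1081

60.1081


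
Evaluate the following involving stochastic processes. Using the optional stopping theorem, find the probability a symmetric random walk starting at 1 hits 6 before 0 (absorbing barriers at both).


By optional stopping theorem: E(M at tau) = M(0) = 1
P(hit 6)*6 + P(hit 0)*0 = 1
P(hit 6) = (1 - 0)/(6 - 0) = 1/6 = 0.1667

0.1667


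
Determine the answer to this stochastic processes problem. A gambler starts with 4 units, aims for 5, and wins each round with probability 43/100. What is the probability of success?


Gambler's ruin formula:
r = q/p = 0.5700/0.4300 = 1.3256
P(win) = (1 - r^i)/(1 - r^N)
= (1 - 1.3256^4)/(1 - 1.3256^5)
= 0.6750

0.6750


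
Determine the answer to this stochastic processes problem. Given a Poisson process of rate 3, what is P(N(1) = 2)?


P(N(t)=k) = (lambda*t)^k * exp(-lambda*t) / k!
lambda*t = 3
= 3^2 * exp(-3) / 2!
= 9 * 0.0498 / 2
= 0.2240

0.2240


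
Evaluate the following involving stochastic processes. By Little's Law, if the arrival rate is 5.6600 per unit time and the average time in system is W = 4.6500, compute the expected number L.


Little's Law: L = lambda * W
= 5.6600 * 4.6500
= 26.3190

26.3190


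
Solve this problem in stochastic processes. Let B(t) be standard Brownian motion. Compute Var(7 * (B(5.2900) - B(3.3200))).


Var(alpha*(B(t)-B(s))) = alpha^2 * (t-s)
= 7^2 * (5.2900 - 3.3200)
= 49 * 1.9700
= 96.5300

96.5300


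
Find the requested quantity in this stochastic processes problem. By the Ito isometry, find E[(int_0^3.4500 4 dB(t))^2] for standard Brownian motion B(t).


By Ito isometry: E[(int f dB)^2] = int f^2 dt
= 4^2 * 3.4500
= 16 * 3.4500 = 55.2000

55.2000


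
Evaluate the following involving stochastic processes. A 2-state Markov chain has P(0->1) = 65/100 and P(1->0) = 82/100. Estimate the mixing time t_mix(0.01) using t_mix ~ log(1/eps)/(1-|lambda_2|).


lambda_2 = |1 - p01 - p10| = |1 - 0.6500 - 0.8200| = 0.4700
t_mix ~ log(1/eps)/(1 - |lambda_2|)
= log(100)/(1 - 0.4700) = 4.6052/0.5300
= 8.6890

8.6890


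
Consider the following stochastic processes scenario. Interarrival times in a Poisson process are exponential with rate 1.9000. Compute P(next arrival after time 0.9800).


P(X > t) = exp(-lambda * t)
= exp(-1.9000 * 0.9800)
= exp(-1.8620) = 0.1554

0.1554


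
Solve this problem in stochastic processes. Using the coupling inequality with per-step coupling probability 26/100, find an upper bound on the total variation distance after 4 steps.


TV distance bound <= (1-delta)^n
= (1 - 0.2600)^4
= 0.7400^4
= 0.2999

0.2999


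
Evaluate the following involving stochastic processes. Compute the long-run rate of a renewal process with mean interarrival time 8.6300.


Long-run renewal rate = 1/E(X)
= 1/8.6300
= 0.1159

0.1159


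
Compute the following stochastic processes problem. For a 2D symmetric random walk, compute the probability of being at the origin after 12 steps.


P = C(12,6)^2 / 4^12
= 924^2 / 16777216
= 853776 / 16777216
= 0.0509

0.0509


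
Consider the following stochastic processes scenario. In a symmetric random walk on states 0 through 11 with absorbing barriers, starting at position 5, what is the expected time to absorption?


For symmetric RW on 0,...,N with absorbing barriers, E(i) = i*(N-i)
E(5) = 5 * 6 = 30

30


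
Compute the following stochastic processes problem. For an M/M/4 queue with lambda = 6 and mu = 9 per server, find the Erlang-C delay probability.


a = lambda/mu = 0.6667
rho = a/c = 0.1667
Erlang-C formula applied:
C(c,a) = 0.0051

0.0051


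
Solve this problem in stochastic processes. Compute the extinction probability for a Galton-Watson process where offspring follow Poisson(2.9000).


Since mu = 2.9000 > 1, extinction prob q < 1.
Solve s = exp(mu*(s-1)) iteratively.
q = 0.0668

0.0668


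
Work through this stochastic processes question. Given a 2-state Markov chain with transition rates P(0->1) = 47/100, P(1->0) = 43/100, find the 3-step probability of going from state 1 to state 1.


Computing P^3 by matrix multiplication.
P = [[0.5300, 0.4700], [0.4300, 0.5700]]
After raising P to the power 3:
P^3(1,1) = 0.5227

0.5227


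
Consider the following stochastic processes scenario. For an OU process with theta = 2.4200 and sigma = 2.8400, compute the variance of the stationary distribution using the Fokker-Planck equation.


Stationary variance = sigma^2 / (2*theta)
= 2.8400^2 / (2*2.4200)
= 8.0656 / 4.8400
= 1.6664

1.6664


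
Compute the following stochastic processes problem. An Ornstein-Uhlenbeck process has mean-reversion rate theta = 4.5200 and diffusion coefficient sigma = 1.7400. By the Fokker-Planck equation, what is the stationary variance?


Stationary variance = sigma^2 / (2*theta)
= 1.7400^2 / (2*4.5200)
= 3.0276 / 9.0400
= 0.3349

0.3349


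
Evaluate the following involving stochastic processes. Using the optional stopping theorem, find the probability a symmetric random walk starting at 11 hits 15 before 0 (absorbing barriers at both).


By optional stopping theorem: E(M at tau) = M(0) = 11
P(hit 15)*15 + P(hit 0)*0 = 11
P(hit 15) = (11 - 0)/(15 - 0) = 11/15 = 0.7333

0.7333


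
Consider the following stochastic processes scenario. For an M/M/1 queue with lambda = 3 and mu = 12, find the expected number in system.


rho = 3/12 = 0.2500
L = rho/(1-rho)
= 0.2500/0.7500
= 0.3333

0.3333


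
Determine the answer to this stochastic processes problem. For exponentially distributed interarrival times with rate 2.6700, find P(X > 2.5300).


P(X > t) = exp(-lambda * t)
= exp(-2.6700 * 2.5300)
= exp(-6.7551) = 0.0012

0.0012


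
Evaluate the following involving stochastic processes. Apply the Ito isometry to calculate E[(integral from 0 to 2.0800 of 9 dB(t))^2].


By Ito isometry: E[(int f dB)^2] = int f^2 dt
= 9^2 * 2.0800
= 81 * 2.0800 = 168.4800

168.4800
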